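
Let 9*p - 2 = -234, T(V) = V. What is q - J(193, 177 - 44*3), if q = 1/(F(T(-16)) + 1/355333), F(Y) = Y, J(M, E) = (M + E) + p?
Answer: -1206908063/5685327 ≈ -212.28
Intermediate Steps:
p = -232/9 (p = 2/9 + (⅑)*(-234) = 2/9 - 26 = -232/9 ≈ -25.778)
J(M, E) = -232/9 + E + M (J(M, E) = (M + E) - 232/9 = (E + M) - 232/9 = -232/9 + E + M)
q = -355333/5685327 (q = 1/(-16 + 1/355333) = 1/(-5685327/355333) = -355333/5685327 ≈ -0.062500)
q - J(193, 177 - 44*3) = -355333/5685327 - (-232/9 + (177 - 44*3) + 193) = -355333/5685327 - (-232/9 + (177 - 132) + 193) = -355333/5685327 - (-232/9 + 45 + 193) = -355333/5685327 - 1*1910/9 = -355333/5685327 - 1910/9 = -1206908063/5685327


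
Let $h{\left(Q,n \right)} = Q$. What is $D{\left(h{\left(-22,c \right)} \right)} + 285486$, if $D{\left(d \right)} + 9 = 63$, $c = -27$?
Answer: $285540$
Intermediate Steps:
$D{\left(d \right)} = 54$ ($D{\left(d \right)} = -9 + 63 = 54$)
$D{\left(h{\left(-22,c \right)} \right)} + 285486 = 54 + 285486 = 285540$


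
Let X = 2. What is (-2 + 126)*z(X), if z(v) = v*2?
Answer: 496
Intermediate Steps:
z(v) = 2*v
(-2 + 126)*z(X) = (-2 + 126)*(2*2) = 124*4 = 496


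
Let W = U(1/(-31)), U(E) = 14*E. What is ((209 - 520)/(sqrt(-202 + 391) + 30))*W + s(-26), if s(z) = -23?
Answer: -125441/7347 - 4354*sqrt(21)/7347 ≈ -19.790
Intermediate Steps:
W = -14/31 (W = 14/(-31) = 14*(-1/31) = -14/31 ≈ -0.45161)
((209 - 520)/(sqrt(-202 + 391) + 30))*W + s(-26) = ((209 - 520)/(sqrt(-202 + 391) + 30))*(-14/31) - 23 = -311/(sqrt(189) + 30)*(-14/31) - 23 = -311/(3*sqrt(21) + 30)*(-14/31) - 23 = -311/(30 + 3*sqrt(21))*(-14/31) - 23 = 4354/(31*(30 + 3*sqrt(21))) - 23 = -23 + 4354/(31*(30 + 3*sqrt(21)))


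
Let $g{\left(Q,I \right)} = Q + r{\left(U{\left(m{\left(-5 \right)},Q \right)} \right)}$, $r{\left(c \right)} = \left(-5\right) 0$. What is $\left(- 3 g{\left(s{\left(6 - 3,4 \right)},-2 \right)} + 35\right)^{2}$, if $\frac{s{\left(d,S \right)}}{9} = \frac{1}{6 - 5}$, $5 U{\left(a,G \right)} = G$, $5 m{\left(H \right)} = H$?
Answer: $64$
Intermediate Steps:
$m{\left(H \right)} = \frac{H}{5}$
$U{\left(a,G \right)} = \frac{G}{5}$
$r{\left(c \right)} = 0$
$s{\left(d,S \right)} = 9$ ($s{\left(d,S \right)} = \frac{9}{6 - 5} = \frac{9}{1} = 9 \cdot 1 = 9$)
$g{\left(Q,I \right)} = Q$ ($g{\left(Q,I \right)} = Q + 0 = Q$)
$\left(- 3 g{\left(s{\left(6 - 3,4 \right)},-2 \right)} + 35\right)^{2} = \left(\left(-3\right) 9 + 35\right)^{2} = \left(-27 + 35\right)^{2} = 8^{2} = 64$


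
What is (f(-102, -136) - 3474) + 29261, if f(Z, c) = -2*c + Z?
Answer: 25957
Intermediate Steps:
f(Z, c) = Z - 2*c
(f(-102, -136) - 3474) + 29261 = ((-102 - 2*(-136)) - 3474) + 29261 = ((-102 + 272) - 3474) + 29261 = (170 - 3474) + 29261 = -3304 + 29261 = 25957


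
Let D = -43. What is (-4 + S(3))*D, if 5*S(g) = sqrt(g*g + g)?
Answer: 172 - 86*sqrt(3)/5 ≈ 142.21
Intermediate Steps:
S(g) = sqrt(g + g**2)/5 (S(g) = sqrt(g*g + g)/5 = sqrt(g**2 + g)/5 = sqrt(g + g**2)/5)
(-4 + S(3))*D = (-4 + sqrt(3*(1 + 3))/5)*(-43) = (-4 + sqrt(3*4)/5)*(-43) = (-4 + sqrt(12)/5)*(-43) = (-4 + (2*sqrt(3))/5)*(-43) = (-4 + 2*sqrt(3)/5)*(-43) = 172 - 86*sqrt(3)/5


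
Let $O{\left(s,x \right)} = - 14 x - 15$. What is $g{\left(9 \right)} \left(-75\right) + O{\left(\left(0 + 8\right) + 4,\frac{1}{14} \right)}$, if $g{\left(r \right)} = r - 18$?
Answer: $659$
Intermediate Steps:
$g{\left(r \right)} = -18 + r$
$O{\left(s,x \right)} = -15 - 14 x$
$g{\left(9 \right)} \left(-75\right) + O{\left(\left(0 + 8\right) + 4,\frac{1}{14} \right)} = \left(-18 + 9\right) \left(-75\right) - \left(15 + \frac{14}{14}\right) = \left(-9\right) \left(-75\right) - 16 = 675 - 16 = 659$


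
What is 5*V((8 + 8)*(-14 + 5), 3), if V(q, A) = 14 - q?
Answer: 790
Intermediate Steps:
5*V((8 + 8)*(-14 + 5), 3) = 5*(14 - (8 + 8)*(-14 + 5)) = 5*(14 - 16*(-9)) = 5*(14 - 1*(-144)) = 5*(14 + 144) = 5*158 = 790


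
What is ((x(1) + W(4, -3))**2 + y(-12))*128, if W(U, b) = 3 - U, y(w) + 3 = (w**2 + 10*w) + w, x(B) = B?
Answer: 1152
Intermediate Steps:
y(w) = -3 + w**2 + 11*w (y(w) = -3 + ((w**2 + 10*w) + w) = -3 + (w**2 + 11*w) = -3 + w**2 + 11*w)
((x(1) + W(4, -3))**2 + y(-12))*128 = ((1 + (3 - 1*4))**2 + (-3 + (-12)**2 + 11*(-12)))*128 = ((1 + (3 - 4))**2 + (-3 + 144 - 132))*128 = ((1 - 1)**2 + 9)*128 = (0**2 + 9)*128 = (0 + 9)*128 = 9*128 = 1152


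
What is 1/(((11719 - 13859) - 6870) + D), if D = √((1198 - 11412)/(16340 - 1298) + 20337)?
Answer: -6776421/61040258263 - √1150332963870/610402582630 ≈ -0.00011277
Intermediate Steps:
D = √1150332963870/7521 (D = √(-10214/15042 + 20337) = √(-10214*1/15042 + 20337) = √(-5107/7521 + 20337) = √(152949470/7521) = √1150332963870/7521 ≈ 142.61)
1/(((11719 - 13859) - 6870) + D) = 1/(((11719 - 13859) - 6870) + √1150332963870/7521) = 1/((-2140 - 6870) + √1150332963870/7521) = 1/(-9010 + √1150332963870/7521)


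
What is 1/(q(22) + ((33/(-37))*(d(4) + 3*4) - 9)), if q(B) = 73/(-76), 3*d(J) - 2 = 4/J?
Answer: -2812/60613 ≈ -0.046393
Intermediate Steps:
d(J) = ⅔ + 4/(3*J) (d(J) = ⅔ + (4/J)/3 = ⅔ + 4/(3*J))
q(B) = -73/76 (q(B) = 73*(-1/76) = -73/76)
1/(q(22) + ((33/(-37))*(d(4) + 3*4) - 9)) = 1/(-73/76 + ((33/(-37))*((⅔)*(2 + 4)/4 + 3*4) - 9)) = 1/(-73/76 + ((33*(-1/37))*((⅔)*(¼)*6 + 12) - 9)) = 1/(-73/76 + (-33*(1 + 12)/37 - 9)) = 1/(-73/76 + (-33/37*13 - 9)) = 1/(-73/76 + (-429/37 - 9)) = 1/(-73/76 - 762/37) = 1/(-60613/2812) = -2812/60613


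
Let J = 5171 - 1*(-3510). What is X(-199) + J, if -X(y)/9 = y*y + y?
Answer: -345937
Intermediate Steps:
X(y) = -9*y - 9*y² (X(y) = -9*(y*y + y) = -9*(y² + y) = -9*(y + y²) = -9*y - 9*y²)
J = 8681 (J = 5171 + 3510 = 8681)
X(-199) + J = -9*(-199)*(1 - 199) + 8681 = -9*(-199)*(-198) + 8681 = -354618 + 8681 = -345937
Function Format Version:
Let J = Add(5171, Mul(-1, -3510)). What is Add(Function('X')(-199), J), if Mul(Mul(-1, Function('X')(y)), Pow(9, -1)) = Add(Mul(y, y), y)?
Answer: -345937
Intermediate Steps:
Function('X')(y) = Add(Mul(-9, y), Mul(-9, Pow(y, 2))) (Function('X')(y) = Mul(-9, Add(Mul(y, y), y)) = Mul(-9, Add(Pow(y, 2), y)) = Mul(-9, Add(y, Pow(y, 2))) = Add(Mul(-9, y), Mul(-9, Pow(y, 2))))
J = 8681 (J = Add(5171, 3510) = 8681)
Add(Function('X')(-199), J) = Add(Mul(-9, -199, Add(1, -199)), 8681) = Add(Mul(-9, -199, -198), 8681) = Add(-354618, 8681) = -345937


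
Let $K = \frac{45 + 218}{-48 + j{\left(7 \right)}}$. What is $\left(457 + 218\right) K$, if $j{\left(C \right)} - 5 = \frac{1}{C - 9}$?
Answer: $- \frac{118350}{29} \approx -4081.0$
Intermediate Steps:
$j{\left(C \right)} = 5 + \frac{1}{-9 + C}$ ($j{\left(C \right)} = 5 + \frac{1}{C - 9} = 5 + \frac{1}{-9 + C}$)
$K = - \frac{526}{87}$ ($K = \frac{45 + 218}{-48 + \frac{-44 + 5 \cdot 7}{-9 + 7}} = \frac{263}{-48 + \frac{-44 + 35}{-2}} = \frac{263}{-48 - - \frac{9}{2}} = \frac{263}{-48 + \frac{9}{2}} = \frac{263}{- \frac{87}{2}} = 263 \left(- \frac{2}{87}\right) = - \frac{526}{87} \approx -6.046$)
$\left(457 + 218\right) K = \left(457 + 218\right) \left(- \frac{526}{87}\right) = 675 \left(- \frac{526}{87}\right) = - \frac{118350}{29}$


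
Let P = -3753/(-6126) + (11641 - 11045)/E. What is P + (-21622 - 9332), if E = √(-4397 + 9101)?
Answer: -63206817/2042 + 149*√6/42 ≈ -30945.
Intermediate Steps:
E = 28*√6 (E = √4704 = 28*√6 ≈ 68.586)
P = 1251/2042 + 149*√6/42 (P = -3753/(-6126) + (11641 - 11045)/((28*√6)) = -3753*(-1/6126) + 596*(√6/168) = 1251/2042 + 149*√6/42 ≈ 9.3025)
P + (-21622 - 9332) = (1251/2042 + 149*√6/42) + (-21622 - 9332) = (1251/2042 + 149*√6/42) - 30954 = -63206817/2042 + 149*√6/42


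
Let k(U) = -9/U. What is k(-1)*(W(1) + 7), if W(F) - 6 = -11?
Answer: 18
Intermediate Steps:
W(F) = -5 (W(F) = 6 - 11 = -5)
k(-1)*(W(1) + 7) = (-9/(-1))*(-5 + 7) = -9*(-1)*2 = 9*2 = 18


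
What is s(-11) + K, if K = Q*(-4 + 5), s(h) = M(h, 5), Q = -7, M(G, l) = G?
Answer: -18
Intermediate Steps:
s(h) = h
K = -7 (K = -7*(-4 + 5) = -7*1 = -7)
s(-11) + K = -11 - 7 = -18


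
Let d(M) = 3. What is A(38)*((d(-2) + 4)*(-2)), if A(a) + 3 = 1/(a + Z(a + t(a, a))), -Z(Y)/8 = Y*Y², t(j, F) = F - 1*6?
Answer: 57623209/1371981 ≈ 42.000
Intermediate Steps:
t(j, F) = -6 + F (t(j, F) = F - 6 = -6 + F)
Z(Y) = -8*Y³ (Z(Y) = -8*Y*Y² = -8*Y³)
A(a) = -3 + 1/(a - 8*(-6 + 2*a)³) (A(a) = -3 + 1/(a - 8*(a + (-6 + a))³) = -3 + 1/(a - 8*(-6 + 2*a)³))
A(38)*((d(-2) + 4)*(-2)) = ((1 - 3*38 + 192*(-3 + 38)³)/(38 - 64*(-3 + 38)³))*((3 + 4)*(-2)) = ((1 - 114 + 192*35³)/(38 - 64*35³))*(7*(-2)) = ((1 - 114 + 192*42875)/(38 - 64*42875))*(-14) = ((1 - 114 + 8232000)/(38 - 2744000))*(-14) = (8231887/(-2743962))*(-14) = -1/2743962*8231887*(-14) = -8231887/2743962*(-14) = 57623209/1371981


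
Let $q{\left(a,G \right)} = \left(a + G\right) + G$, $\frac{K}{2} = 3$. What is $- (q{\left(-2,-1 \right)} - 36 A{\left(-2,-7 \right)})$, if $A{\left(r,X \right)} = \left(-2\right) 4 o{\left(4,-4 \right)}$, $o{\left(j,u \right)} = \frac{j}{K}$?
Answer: $-188$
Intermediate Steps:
$K = 6$ ($K = 2 \cdot 3 = 6$)
$q{\left(a,G \right)} = a + 2 G$ ($q{\left(a,G \right)} = \left(G + a\right) + G = a + 2 G$)
$o{\left(j,u \right)} = \frac{j}{6}$
$A{\left(r,X \right)} = - \frac{16}{3}$ ($A{\left(r,X \right)} = \left(-2\right) 4 \cdot \frac{1}{6} \cdot 4 = \left(-8\right) \frac{2}{3} = - \frac{16}{3}$)
$- (q{\left(-2,-1 \right)} - 36 A{\left(-2,-7 \right)}) = - (\left(-2 + 2 \left(-1\right)\right) - -192) = - (\left(-2 - 2\right) + 192) = - (-4 + 192) = \left(-1\right) 188 = -188$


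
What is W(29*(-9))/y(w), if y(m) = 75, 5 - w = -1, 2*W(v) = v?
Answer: -87/50 ≈ -1.7400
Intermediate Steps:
W(v) = v/2
w = 6 (w = 5 - 1*(-1) = 5 + 1 = 6)
W(29*(-9))/y(w) = ((29*(-9))/2)/75 = ((1/2)*(-261))*(1/75) = -261/2*1/75 = -87/50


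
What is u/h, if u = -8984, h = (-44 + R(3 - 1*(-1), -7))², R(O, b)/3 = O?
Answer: -1123/128 ≈ -8.7734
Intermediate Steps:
R(O, b) = 3*O
h = 1024 (h = (-44 + 3*(3 - 1*(-1)))² = (-44 + 3*(3 + 1))² = (-44 + 3*4)² = (-44 + 12)² = (-32)² = 1024)
u/h = -8984/1024 = -8984*1/1024 = -1123/128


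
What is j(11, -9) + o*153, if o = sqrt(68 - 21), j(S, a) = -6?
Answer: -6 + 153*sqrt(47) ≈ 1042.9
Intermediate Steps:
o = sqrt(47) ≈ 6.8557
j(11, -9) + o*153 = -6 + sqrt(47)*153 = -6 + 153*sqrt(47)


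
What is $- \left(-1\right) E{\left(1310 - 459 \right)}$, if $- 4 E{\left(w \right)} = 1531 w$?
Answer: $- \frac{1302881}{4} \approx -3.2572 \cdot 10^{5}$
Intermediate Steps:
$E{\left(w \right)} = - \frac{1531 w}{4}$
$- \left(-1\right) E{\left(1310 - 459 \right)} = - \left(-1\right) \left(- \frac{1531 \left(1310 - 459\right)}{4}\right) = - \left(-1\right) \left(\left(- \frac{1531}{4}\right) 851\right) = - \frac{\left(-1\right) \left(-1302881\right)}{4} = \left(-1\right) \frac{1302881}{4} = - \frac{1302881}{4}$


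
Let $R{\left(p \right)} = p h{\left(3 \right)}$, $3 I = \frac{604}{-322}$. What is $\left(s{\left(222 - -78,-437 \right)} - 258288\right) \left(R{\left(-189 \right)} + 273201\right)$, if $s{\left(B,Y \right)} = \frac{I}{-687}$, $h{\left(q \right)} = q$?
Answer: $- \frac{7788733718664188}{110607} \approx -7.0418 \cdot 10^{10}$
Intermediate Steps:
$I = - \frac{302}{483}$ ($I = \frac{604 \frac{1}{-322}}{3} = \frac{604 \left(- \frac{1}{322}\right)}{3} = \frac{1}{3} \left(- \frac{302}{161}\right) = - \frac{302}{483} \approx -0.62526$)
$s{\left(B,Y \right)} = \frac{302}{331821}$ ($s{\left(B,Y \right)} = - \frac{302}{483 \left(-687\right)} = \left(- \frac{302}{483}\right) \left(- \frac{1}{687}\right) = \frac{302}{331821}$)
$R{\left(p \right)} = 3 p$ ($R{\left(p \right)} = p 3 = 3 p$)
$\left(s{\left(222 - -78,-437 \right)} - 258288\right) \left(R{\left(-189 \right)} + 273201\right) = \left(\frac{302}{331821} - 258288\right) \left(3 \left(-189\right) + 273201\right) = - \frac{85705382146 \left(-567 + 273201\right)}{331821} = \left(- \frac{85705382146}{331821}\right) 272634 = - \frac{7788733718664188}{110607}$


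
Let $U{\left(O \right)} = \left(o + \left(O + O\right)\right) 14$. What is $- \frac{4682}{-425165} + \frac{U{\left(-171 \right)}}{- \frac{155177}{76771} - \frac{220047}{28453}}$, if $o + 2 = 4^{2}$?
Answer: $\frac{2132381031721952458}{4529809825876985} \approx 470.74$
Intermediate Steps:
$o = 14$ ($o = -2 + 4^{2} = -2 + 16 = 14$)
$U{\left(O \right)} = 196 + 28 O$ ($U{\left(O \right)} = \left(14 + \left(O + O\right)\right) 14 = \left(14 + 2 O\right) 14 = 196 + 28 O$)
$- \frac{4682}{-425165} + \frac{U{\left(-171 \right)}}{- \frac{155177}{76771} - \frac{220047}{28453}} = - \frac{4682}{-425165} + \frac{196 + 28 \left(-171\right)}{- \frac{155177}{76771} - \frac{220047}{28453}} = \left(-4682\right) \left(- \frac{1}{425165}\right) + \frac{196 - 4788}{\left(-155177\right) \frac{1}{76771} - \frac{220047}{28453}} = \frac{4682}{425165} - \frac{4592}{- \frac{155177}{76771} - \frac{220047}{28453}} = \frac{4682}{425165} - \frac{4592}{- \frac{21308479418}{2184365263}} = \frac{4682}{425165} - - \frac{5015302643848}{10654239709} = \frac{4682}{425165} + \frac{5015302643848}{10654239709} = \frac{2132381031721952458}{4529809825876985}$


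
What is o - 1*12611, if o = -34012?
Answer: -46623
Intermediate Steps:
o - 1*12611 = -34012 - 1*12611 = -34012 - 12611 = -46623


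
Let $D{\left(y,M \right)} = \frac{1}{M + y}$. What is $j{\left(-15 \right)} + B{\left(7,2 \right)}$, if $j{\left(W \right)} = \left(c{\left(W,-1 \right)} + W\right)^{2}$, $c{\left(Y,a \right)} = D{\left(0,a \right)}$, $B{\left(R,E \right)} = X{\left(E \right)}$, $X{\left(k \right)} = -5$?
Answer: $251$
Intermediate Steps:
$B{\left(R,E \right)} = -5$
$c{\left(Y,a \right)} = \frac{1}{a}$ ($c{\left(Y,a \right)} = \frac{1}{a + 0} = \frac{1}{a}$)
$j{\left(W \right)} = \left(-1 + W\right)^{2}$ ($j{\left(W \right)} = \left(\frac{1}{-1} + W\right)^{2} = \left(-1 + W\right)^{2}$)
$j{\left(-15 \right)} + B{\left(7,2 \right)} = \left(-1 - 15\right)^{2} - 5 = \left(-16\right)^{2} - 5 = 256 - 5 = 251$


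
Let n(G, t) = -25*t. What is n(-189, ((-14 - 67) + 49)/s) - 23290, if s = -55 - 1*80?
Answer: -628990/27 ≈ -23296.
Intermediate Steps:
s = -135 (s = -55 - 80 = -135)
n(-189, ((-14 - 67) + 49)/s) - 23290 = -25*((-14 - 67) + 49)/(-135) - 23290 = -25*(-81 + 49)*(-1)/135 - 23290 = -(-800)*(-1)/135 - 23290 = -25*32/135 - 23290 = -160/27 - 23290 = -628990/27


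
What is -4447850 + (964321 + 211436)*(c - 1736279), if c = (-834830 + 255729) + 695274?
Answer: -1904855418092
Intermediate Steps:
c = 116173 (c = -579101 + 695274 = 116173)
-4447850 + (964321 + 211436)*(c - 1736279) = -4447850 + (964321 + 211436)*(116173 - 1736279) = -4447850 + 1175757*(-1620106) = -4447850 - 1904850970242 = -1904855418092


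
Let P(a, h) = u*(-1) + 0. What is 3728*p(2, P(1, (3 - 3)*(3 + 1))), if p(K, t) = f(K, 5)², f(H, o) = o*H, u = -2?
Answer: 372800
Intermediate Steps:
P(a, h) = 2 (P(a, h) = -2*(-1) + 0 = 2 + 0 = 2)
f(H, o) = H*o
p(K, t) = 25*K² (p(K, t) = (K*5)² = (5*K)² = 25*K²)
3728*p(2, P(1, (3 - 3)*(3 + 1))) = 3728*(25*2²) = 3728*(25*4) = 3728*100 = 372800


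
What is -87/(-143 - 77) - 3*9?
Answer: -5853/220 ≈ -26.605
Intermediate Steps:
-87/(-143 - 77) - 3*9 = -87/(-220) - 27 = -1/220*(-87) - 27 = 87/220 - 27 = -5853/220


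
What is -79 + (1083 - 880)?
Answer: 124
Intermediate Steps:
-79 + (1083 - 880) = -79 + 203 = 124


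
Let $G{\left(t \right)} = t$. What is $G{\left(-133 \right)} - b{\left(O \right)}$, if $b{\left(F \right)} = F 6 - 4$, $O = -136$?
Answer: $687$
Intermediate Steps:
$b{\left(F \right)} = -4 + 6 F$ ($b{\left(F \right)} = 6 F - 4 = -4 + 6 F$)
$G{\left(-133 \right)} - b{\left(O \right)} = -133 - \left(-4 + 6 \left(-136\right)\right) = -133 - \left(-4 - 816\right) = -133 - -820 = -133 + 820 = 687$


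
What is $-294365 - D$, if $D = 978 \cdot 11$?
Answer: $-305123$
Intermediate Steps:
$D = 10758$
$-294365 - D = -294365 - 10758 = -305123$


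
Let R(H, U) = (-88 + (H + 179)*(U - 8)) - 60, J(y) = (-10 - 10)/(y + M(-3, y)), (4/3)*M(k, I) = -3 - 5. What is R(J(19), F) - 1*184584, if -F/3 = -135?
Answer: -1485637/13 ≈ -1.1428e+5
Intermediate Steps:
F = 405 (F = -3*(-135) = 405)
M(k, I) = -6 (M(k, I) = 3*(-3 - 5)/4 = (3/4)*(-8) = -6)
J(y) = -20/(-6 + y) (J(y) = (-10 - 10)/(y - 6) = -20/(-6 + y))
R(H, U) = -148 + (-8 + U)*(179 + H) (R(H, U) = (-88 + (179 + H)*(-8 + U)) - 60 = (-88 + (-8 + U)*(179 + H)) - 60 = -148 + (-8 + U)*(179 + H))
R(J(19), F) - 1*184584 = (-1580 - (-160)/(-6 + 19) + 179*405 - 20/(-6 + 19)*405) - 1*184584 = (-1580 - (-160)/13 + 72495 - 20/13*405) - 184584 = (-1580 - (-160)/13 + 72495 - 20*1/13*405) - 184584 = (-1580 - 8*(-20/13) + 72495 - 20/13*405) - 184584 = (-1580 + 160/13 + 72495 - 8100/13) - 184584 = 913955/13 - 184584 = -1485637/13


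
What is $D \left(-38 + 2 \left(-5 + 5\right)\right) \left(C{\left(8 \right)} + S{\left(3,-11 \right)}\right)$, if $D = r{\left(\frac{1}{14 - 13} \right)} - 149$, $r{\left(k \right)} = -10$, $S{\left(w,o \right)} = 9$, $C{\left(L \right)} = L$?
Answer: $102714$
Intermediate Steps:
$D = -159$ ($D = -10 - 149 = -159$)
$D \left(-38 + 2 \left(-5 + 5\right)\right) \left(C{\left(8 \right)} + S{\left(3,-11 \right)}\right) = - 159 \left(-38 + 2 \left(-5 + 5\right)\right) \left(8 + 9\right) = - 159 \left(-38 + 2 \cdot 0\right) 17 = - 159 \left(-38 + 0\right) 17 = - 159 \left(\left(-38\right) 17\right) = \left(-159\right) \left(-646\right) = 102714$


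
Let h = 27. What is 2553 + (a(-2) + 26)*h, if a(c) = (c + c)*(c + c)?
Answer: 3687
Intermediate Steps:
a(c) = 4*c² (a(c) = (2*c)*(2*c) = 4*c²)
2553 + (a(-2) + 26)*h = 2553 + (4*(-2)² + 26)*27 = 2553 + (4*4 + 26)*27 = 2553 + (16 + 26)*27 = 2553 + 42*27 = 2553 + 1134 = 3687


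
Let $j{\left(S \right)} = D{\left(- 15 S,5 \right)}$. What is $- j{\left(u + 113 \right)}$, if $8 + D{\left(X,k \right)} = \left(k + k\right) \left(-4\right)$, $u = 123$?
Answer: $48$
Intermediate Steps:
$D{\left(X,k \right)} = -8 - 8 k$ ($D{\left(X,k \right)} = -8 + \left(k + k\right) \left(-4\right) = -8 + 2 k \left(-4\right) = -8 - 8 k$)
$j{\left(S \right)} = -48$ ($j{\left(S \right)} = -8 - 40 = -48$)
$- j{\left(u + 113 \right)} = \left(-1\right) \left(-48\right) = 48$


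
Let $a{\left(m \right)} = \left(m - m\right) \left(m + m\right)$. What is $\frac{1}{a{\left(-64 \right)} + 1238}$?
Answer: $\frac{1}{1238} \approx 0.00080775$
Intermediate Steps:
$a{\left(m \right)} = 0$ ($a{\left(m \right)} = 0 \cdot 2 m = 0$)
$\frac{1}{a{\left(-64 \right)} + 1238} = \frac{1}{0 + 1238} = \frac{1}{1238}$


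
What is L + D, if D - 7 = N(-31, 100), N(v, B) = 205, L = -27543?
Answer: -27331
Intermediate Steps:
D = 212 (D = 7 + 205 = 212)
L + D = -27543 + 212 = -27331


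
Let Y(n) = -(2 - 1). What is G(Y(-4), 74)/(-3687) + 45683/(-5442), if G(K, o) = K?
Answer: -56142593/6688218 ≈ -8.3943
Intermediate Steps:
Y(n) = -1 (Y(n) = -1*1 = -1)
G(Y(-4), 74)/(-3687) + 45683/(-5442) = -1/(-3687) + 45683/(-5442) = -1*(-1/3687) + 45683*(-1/5442) = 1/3687 - 45683/5442 = -56142593/6688218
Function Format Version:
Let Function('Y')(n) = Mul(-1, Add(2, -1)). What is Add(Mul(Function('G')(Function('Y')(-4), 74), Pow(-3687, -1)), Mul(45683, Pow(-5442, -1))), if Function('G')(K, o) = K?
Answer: Rational(-56142593, 6688218) ≈ -8.3943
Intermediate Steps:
Function('Y')(n) = -1 (Function('Y')(n) = Mul(-1, 1) = -1)
Add(Mul(Function('G')(Function('Y')(-4), 74), Pow(-3687, -1)), Mul(45683, Pow(-5442, -1))) = Add(Mul(-1, Pow(-3687, -1)), Mul(45683, Pow(-5442, -1))) = Add(Mul(-1, Rational(-1, 3687)), Mul(45683, Rational(-1, 5442))) = Add(Rational(1, 3687), Rational(-45683, 5442)) = Rational(-56142593, 6688218)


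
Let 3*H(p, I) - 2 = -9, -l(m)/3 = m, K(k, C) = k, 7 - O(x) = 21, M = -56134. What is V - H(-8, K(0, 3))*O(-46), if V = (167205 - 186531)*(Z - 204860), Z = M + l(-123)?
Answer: 15110516152/3 ≈ 5.0368e+9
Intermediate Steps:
O(x) = -14 (O(x) = 7 - 1*21 = 7 - 21 = -14)
l(m) = -3*m
H(p, I) = -7/3 (H(p, I) = ⅔ + (⅓)*(-9) = ⅔ - 3 = -7/3)
Z = -55765 (Z = -56134 - 3*(-123) = -56134 + 369 = -55765)
V = 5036838750 (V = (167205 - 186531)*(-55765 - 204860) = -19326*(-260625) = 5036838750)
V - H(-8, K(0, 3))*O(-46) = 5036838750 - (-7)*(-14)/3 = 5036838750 - 1*98/3 = 5036838750 - 98/3 = 15110516152/3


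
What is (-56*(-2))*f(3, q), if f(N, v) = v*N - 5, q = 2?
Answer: 112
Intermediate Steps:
f(N, v) = -5 + N*v (f(N, v) = N*v - 5 = -5 + N*v)
(-56*(-2))*f(3, q) = (-56*(-2))*(-5 + 3*2) = 112*(-5 + 6) = 112*1 = 112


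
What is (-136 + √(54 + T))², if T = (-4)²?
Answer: (136 - √70)² ≈ 16290.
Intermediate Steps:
T = 16
(-136 + √(54 + T))² = (-136 + √(54 + 16))² = (-136 + √70)²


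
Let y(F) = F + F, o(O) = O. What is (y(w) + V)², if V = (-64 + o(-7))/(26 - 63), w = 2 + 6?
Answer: 439569/1369 ≈ 321.09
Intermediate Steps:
w = 8
V = 71/37 (V = (-64 - 7)/(26 - 63) = -71/(-37) = -71*(-1/37) = 71/37 ≈ 1.9189)
y(F) = 2*F
(y(w) + V)² = (2*8 + 71/37)² = (16 + 71/37)² = (663/37)² = 439569/1369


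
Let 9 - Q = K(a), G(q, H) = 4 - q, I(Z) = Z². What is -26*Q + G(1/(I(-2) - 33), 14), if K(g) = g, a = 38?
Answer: 21983/29 ≈ 758.03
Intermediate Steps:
Q = -29 (Q = 9 - 1*38 = 9 - 38 = -29)
-26*Q + G(1/(I(-2) - 33), 14) = -26*(-29) + (4 - 1/((-2)² - 33)) = 754 + (4 - 1/(4 - 33)) = 754 + (4 - 1/(-29)) = 754 + (4 - 1*(-1/29)) = 754 + (4 + 1/29) = 754 + 117/29 = 21983/29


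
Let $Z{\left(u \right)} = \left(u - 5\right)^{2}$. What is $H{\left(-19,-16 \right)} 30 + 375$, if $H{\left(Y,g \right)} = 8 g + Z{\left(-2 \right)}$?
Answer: $-1995$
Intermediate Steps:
$Z{\left(u \right)} = \left(-5 + u\right)^{2}$
$H{\left(Y,g \right)} = 49 + 8 g$ ($H{\left(Y,g \right)} = 8 g + \left(-5 - 2\right)^{2} = 8 g + \left(-7\right)^{2} = 8 g + 49 = 49 + 8 g$)
$H{\left(-19,-16 \right)} 30 + 375 = \left(49 + 8 \left(-16\right)\right) 30 + 375 = \left(49 - 128\right) 30 + 375 = \left(-79\right) 30 + 375 = -2370 + 375 = -1995$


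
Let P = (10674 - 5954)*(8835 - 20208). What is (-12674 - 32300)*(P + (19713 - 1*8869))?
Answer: 2413741807384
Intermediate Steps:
P = -53680560 (P = 4720*(-11373) = -53680560)
(-12674 - 32300)*(P + (19713 - 1*8869)) = (-12674 - 32300)*(-53680560 + (19713 - 1*8869)) = -44974*(-53680560 + (19713 - 8869)) = -44974*(-53680560 + 10844) = -44974*(-53669716) = 2413741807384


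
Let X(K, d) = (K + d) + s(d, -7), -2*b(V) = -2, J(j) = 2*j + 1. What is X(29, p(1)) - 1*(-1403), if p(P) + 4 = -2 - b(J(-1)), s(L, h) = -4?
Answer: 1421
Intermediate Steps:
J(j) = 1 + 2*j
b(V) = 1 (b(V) = -½*(-2) = 1)
p(P) = -7 (p(P) = -4 + (-2 - 1*1) = -4 + (-2 - 1) = -4 - 3 = -7)
X(K, d) = -4 + K + d (X(K, d) = (K + d) - 4 = -4 + K + d)
X(29, p(1)) - 1*(-1403) = (-4 + 29 - 7) - 1*(-1403) = 18 + 1403 = 1421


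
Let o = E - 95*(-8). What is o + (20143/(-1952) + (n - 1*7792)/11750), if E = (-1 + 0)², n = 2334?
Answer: 8603480867/11468000 ≈ 750.22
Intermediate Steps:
E = 1 (E = (-1)² = 1)
o = 761 (o = 1 - 95*(-8) = 1 + 760 = 761)
o + (20143/(-1952) + (n - 1*7792)/11750) = 761 + (20143/(-1952) + (2334 - 1*7792)/11750) = 761 + (20143*(-1/1952) + (2334 - 7792)*(1/11750)) = 761 + (-20143/1952 - 5458*1/11750) = 761 + (-20143/1952 - 2729/5875) = 761 - 123667133/11468000 = 8603480867/11468000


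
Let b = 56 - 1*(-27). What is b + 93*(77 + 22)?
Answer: 9290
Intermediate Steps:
b = 83 (b = 56 + 27 = 83)
b + 93*(77 + 22) = 83 + 93*(77 + 22) = 83 + 93*99 = 83 + 9207 = 9290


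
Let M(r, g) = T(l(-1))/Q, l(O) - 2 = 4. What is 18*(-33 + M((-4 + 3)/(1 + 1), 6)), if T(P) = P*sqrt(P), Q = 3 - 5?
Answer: -594 - 54*sqrt(6) ≈ -726.27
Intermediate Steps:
l(O) = 6 (l(O) = 2 + 4 = 6)
Q = -2
T(P) = P**(3/2)
M(r, g) = -3*sqrt(6) (M(r, g) = 6**(3/2)/(-2) = (6*sqrt(6))*(-1/2) = -3*sqrt(6))
18*(-33 + M((-4 + 3)/(1 + 1), 6)) = 18*(-33 - 3*sqrt(6)) = -594 - 54*sqrt(6)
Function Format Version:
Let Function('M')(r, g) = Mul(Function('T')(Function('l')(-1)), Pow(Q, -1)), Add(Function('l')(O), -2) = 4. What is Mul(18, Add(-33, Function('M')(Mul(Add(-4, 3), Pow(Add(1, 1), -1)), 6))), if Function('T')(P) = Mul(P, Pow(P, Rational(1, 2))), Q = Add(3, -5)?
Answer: Add(-594, Mul(-54, Pow(6, Rational(1, 2)))) ≈ -726.27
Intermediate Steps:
Function('l')(O) = 6 (Function('l')(O) = Add(2, 4) = 6)
Q = -2
Function('T')(P) = Pow(P, Rational(3, 2))
Function('M')(r, g) = Mul(-3, Pow(6, Rational(1, 2))) (Function('M')(r, g) = Mul(Pow(6, Rational(3, 2)), Pow(-2, -1)) = Mul(Mul(6, Pow(6, Rational(1, 2))), Rational(-1, 2)) = Mul(-3, Pow(6, Rational(1, 2))))
Mul(18, Add(-33, Function('M')(Mul(Add(-4, 3), Pow(Add(1, 1), -1)), 6))) = Mul(18, Add(-33, Mul(-3, Pow(6, Rational(1, 2))))) = Add(-594, Mul(-54, Pow(6, Rational(1, 2))))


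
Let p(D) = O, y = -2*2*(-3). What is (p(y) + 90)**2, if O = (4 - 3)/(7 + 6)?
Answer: 1371241/169 ≈ 8113.9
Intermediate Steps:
y = 12 (y = -4*(-3) = 12)
O = 1/13 ≈ 0.076923
p(D) = 1/13
(p(y) + 90)**2 = (1/13 + 90)**2 = (1171/13)**2 = 1371241/169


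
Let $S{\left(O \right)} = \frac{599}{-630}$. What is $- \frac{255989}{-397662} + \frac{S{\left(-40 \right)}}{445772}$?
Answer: $\frac{11981796793417}{18612991431720} \approx 0.64373$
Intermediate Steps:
$S{\left(O \right)} = - \frac{599}{630}$ ($S{\left(O \right)} = 599 \left(- \frac{1}{630}\right) = - \frac{599}{630}$)
$- \frac{255989}{-397662} + \frac{S{\left(-40 \right)}}{445772} = - \frac{255989}{-397662} - \frac{599}{630 \cdot 445772} = \left(-255989\right) \left(- \frac{1}{397662}\right) - \frac{599}{280836360} = \frac{255989}{397662} - \frac{599}{280836360} = \frac{11981796793417}{18612991431720}$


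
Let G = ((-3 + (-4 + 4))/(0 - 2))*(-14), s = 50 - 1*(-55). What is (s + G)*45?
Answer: 3780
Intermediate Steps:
s = 105 (s = 50 + 55 = 105)
G = -21 (G = ((-3 + 0)/(-2))*(-14) = -3*(-½)*(-14) = (3/2)*(-14) = -21)
(s + G)*45 = (105 - 21)*45 = 84*45 = 3780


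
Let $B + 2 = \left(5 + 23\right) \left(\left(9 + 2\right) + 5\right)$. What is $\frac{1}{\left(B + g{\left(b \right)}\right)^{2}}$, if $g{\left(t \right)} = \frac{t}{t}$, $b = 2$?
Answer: $\frac{1}{199809} \approx 5.0048 \cdot 10^{-6}$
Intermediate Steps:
$g{\left(t \right)} = 1$
$B = 446$ ($B = -2 + \left(5 + 23\right) \left(\left(9 + 2\right) + 5\right) = -2 + 28 \left(11 + 5\right) = -2 + 28 \cdot 16 = -2 + 448 = 446$)
$\frac{1}{\left(B + g{\left(b \right)}\right)^{2}} = \frac{1}{\left(446 + 1\right)^{2}} = \frac{1}{447^{2}} = \frac{1}{199809}$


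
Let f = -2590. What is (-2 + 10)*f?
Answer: -20720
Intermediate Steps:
(-2 + 10)*f = (-2 + 10)*(-2590) = 8*(-2590) = -20720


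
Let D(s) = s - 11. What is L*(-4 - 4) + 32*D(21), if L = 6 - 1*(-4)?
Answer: 240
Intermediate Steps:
L = 10 (L = 6 + 4 = 10)
D(s) = -11 + s
L*(-4 - 4) + 32*D(21) = 10*(-4 - 4) + 32*(-11 + 21) = 10*(-8) + 32*10 = -80 + 320 = 240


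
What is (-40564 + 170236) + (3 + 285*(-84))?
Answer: 105735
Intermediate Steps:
(-40564 + 170236) + (3 + 285*(-84)) = 129672 + (3 - 23940) = 129672 - 23937 = 105735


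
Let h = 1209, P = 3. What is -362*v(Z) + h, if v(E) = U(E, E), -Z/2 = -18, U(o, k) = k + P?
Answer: -12909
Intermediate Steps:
U(o, k) = 3 + k (U(o, k) = k + 3 = 3 + k)
Z = 36 (Z = -2*(-18) = 36)
v(E) = 3 + E
-362*v(Z) + h = -362*(3 + 36) + 1209 = -362*39 + 1209 = -14118 + 1209 = -12909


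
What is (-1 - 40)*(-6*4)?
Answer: 984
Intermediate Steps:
(-1 - 40)*(-6*4) = -41*(-24) = 984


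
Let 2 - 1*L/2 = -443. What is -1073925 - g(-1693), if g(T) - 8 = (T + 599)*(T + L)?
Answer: -1952415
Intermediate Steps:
L = 890 (L = 4 - 2*(-443) = 4 + 886 = 890)
g(T) = 8 + (599 + T)*(890 + T) (g(T) = 8 + (T + 599)*(T + 890) = 8 + (599 + T)*(890 + T))
-1073925 - g(-1693) = -1073925 - (533118 + (-1693)² + 1489*(-1693)) = -1073925 - (533118 + 2866249 - 2520877) = -1073925 - 1*878490 = -1073925 - 878490 = -1952415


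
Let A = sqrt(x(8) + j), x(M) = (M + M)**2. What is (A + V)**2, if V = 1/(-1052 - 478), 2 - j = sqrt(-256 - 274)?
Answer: (1 - 1530*sqrt(258 - I*sqrt(530)))**2/2340900 ≈ 257.98 - 23.021*I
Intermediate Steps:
x(M) = 4*M**2 (x(M) = (2*M)**2 = 4*M**2)
j = 2 - I*sqrt(530) (j = 2 - sqrt(-256 - 274) = 2 - sqrt(-530) = 2 - I*sqrt(530) ≈ 2.0 - 23.022*I)
A = sqrt(258 - I*sqrt(530)) (A = sqrt(4*8**2 + (2 - I*sqrt(530))) = sqrt(4*64 + (2 - I*sqrt(530))) = sqrt(256 + (2 - I*sqrt(530))) = sqrt(258 - I*sqrt(530)) ≈ 16.078 - 0.71593*I)
V = -1/1530 (V = 1/(-1530) = -1/1530 ≈ -0.00065359)
(A + V)**2 = (sqrt(258 - I*sqrt(530)) - 1/1530)**2 = (-1/1530 + sqrt(258 - I*sqrt(530)))**2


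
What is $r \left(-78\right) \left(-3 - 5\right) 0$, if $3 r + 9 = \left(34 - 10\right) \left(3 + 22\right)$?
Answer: $0$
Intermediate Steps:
$r = 197$ ($r = -3 + \frac{\left(34 - 10\right) \left(3 + 22\right)}{3} = -3 + \frac{24 \cdot 25}{3} = -3 + \frac{1}{3} \cdot 600 = -3 + 200 = 197$)
$r \left(-78\right) \left(-3 - 5\right) 0 = 197 \left(-78\right) \left(-3 - 5\right) 0 = - 15366 \left(\left(-8\right) 0\right) = \left(-15366\right) 0 = 0$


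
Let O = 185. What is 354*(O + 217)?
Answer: 142308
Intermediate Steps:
354*(O + 217) = 354*(185 + 217) = 354*402 = 142308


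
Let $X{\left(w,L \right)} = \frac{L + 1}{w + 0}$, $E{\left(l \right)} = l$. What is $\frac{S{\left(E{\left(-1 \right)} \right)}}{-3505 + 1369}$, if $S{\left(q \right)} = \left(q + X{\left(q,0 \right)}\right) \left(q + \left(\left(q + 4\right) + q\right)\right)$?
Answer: $\frac{1}{1068} \approx 0.00093633$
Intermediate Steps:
$X{\left(w,L \right)} = \frac{1 + L}{w}$
$S{\left(q \right)} = \left(4 + 3 q\right) \left(q + \frac{1}{q}\right)$ ($S{\left(q \right)} = \left(q + \frac{1 + 0}{q}\right) \left(q + \left(\left(q + 4\right) + q\right)\right) = \left(q + \frac{1}{q} 1\right) \left(q + \left(\left(4 + q\right) + q\right)\right) = \left(q + \frac{1}{q}\right) \left(q + \left(4 + 2 q\right)\right) = \left(q + \frac{1}{q}\right) \left(4 + 3 q\right) = \left(4 + 3 q\right) \left(q + \frac{1}{q}\right)$)
$\frac{S{\left(E{\left(-1 \right)} \right)}}{-3505 + 1369} = \frac{3 + 3 \left(-1\right)^{2} + 4 \left(-1\right) + \frac{4}{-1}}{-3505 + 1369} = \frac{3 + 3 \cdot 1 - 4 + 4 \left(-1\right)}{-2136} = - \frac{3 + 3 - 4 - 4}{2136} = \left(- \frac{1}{2136}\right) \left(-2\right) = \frac{1}{1068}$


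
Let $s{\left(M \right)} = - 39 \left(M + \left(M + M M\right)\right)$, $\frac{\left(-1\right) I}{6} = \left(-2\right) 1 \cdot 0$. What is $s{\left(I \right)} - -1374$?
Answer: $1374$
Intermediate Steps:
$I = 0$ ($I = - 6 \left(-2\right) 1 \cdot 0 = - 6 \left(\left(-2\right) 0\right) = \left(-6\right) 0 = 0$)
$s{\left(M \right)} = - 78 M - 39 M^{2}$ ($s{\left(M \right)} = - 39 \left(M + \left(M + M^{2}\right)\right) = - 39 \left(M^{2} + 2 M\right) = - 78 M - 39 M^{2}$)
$s{\left(I \right)} - -1374 = \left(-39\right) 0 \left(2 + 0\right) - -1374 = \left(-39\right) 0 \cdot 2 + 1374 = 0 + 1374 = 1374$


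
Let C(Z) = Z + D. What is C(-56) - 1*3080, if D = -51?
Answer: -3187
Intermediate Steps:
C(Z) = -51 + Z (C(Z) = Z - 51 = -51 + Z)
C(-56) - 1*3080 = (-51 - 56) - 1*3080 = -107 - 3080 = -3187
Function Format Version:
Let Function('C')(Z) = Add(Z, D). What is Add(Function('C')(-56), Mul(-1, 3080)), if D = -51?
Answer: -3187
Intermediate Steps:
Function('C')(Z) = Add(-51, Z) (Function('C')(Z) = Add(Z, -51) = Add(-51, Z))
Add(Function('C')(-56), Mul(-1, 3080)) = Add(Add(-51, -56), Mul(-1, 3080)) = Add(-107, -3080) = -3187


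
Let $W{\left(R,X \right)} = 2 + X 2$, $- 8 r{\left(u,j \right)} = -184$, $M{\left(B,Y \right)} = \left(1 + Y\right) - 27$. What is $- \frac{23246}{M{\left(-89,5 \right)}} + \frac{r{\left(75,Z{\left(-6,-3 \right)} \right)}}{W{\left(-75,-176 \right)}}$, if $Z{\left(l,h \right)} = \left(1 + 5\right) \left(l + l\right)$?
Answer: $\frac{166033}{150} \approx 1106.9$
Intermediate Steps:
$M{\left(B,Y \right)} = -26 + Y$
$Z{\left(l,h \right)} = 12 l$ ($Z{\left(l,h \right)} = 6 \cdot 2 l = 12 l$)
$r{\left(u,j \right)} = 23$ ($r{\left(u,j \right)} = \left(- \frac{1}{8}\right) \left(-184\right) = 23$)
$W{\left(R,X \right)} = 2 + 2 X$
$- \frac{23246}{M{\left(-89,5 \right)}} + \frac{r{\left(75,Z{\left(-6,-3 \right)} \right)}}{W{\left(-75,-176 \right)}} = - \frac{23246}{-26 + 5} + \frac{23}{2 + 2 \left(-176\right)} = - \frac{23246}{-21} + \frac{23}{2 - 352} = \left(-23246\right) \left(- \frac{1}{21}\right) + \frac{23}{-350} = \frac{23246}{21} + 23 \left(- \frac{1}{350}\right) = \frac{23246}{21} - \frac{23}{350} = \frac{166033}{150}$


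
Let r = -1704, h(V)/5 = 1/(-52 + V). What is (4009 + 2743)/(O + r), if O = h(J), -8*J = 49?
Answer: -39246/9905 ≈ -3.9622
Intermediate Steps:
J = -49/8 (J = -⅛*49 = -49/8 ≈ -6.1250)
h(V) = 5/(-52 + V)
O = -8/93 (O = 5/(-52 - 49/8) = 5/(-465/8) = 5*(-8/465) = -8/93 ≈ -0.086022)
(4009 + 2743)/(O + r) = (4009 + 2743)/(-8/93 - 1704) = 6752/(-158480/93) = 6752*(-93/158480) = -39246/9905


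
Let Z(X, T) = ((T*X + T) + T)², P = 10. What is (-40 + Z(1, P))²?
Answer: 739600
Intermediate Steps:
Z(X, T) = (2*T + T*X)² (Z(X, T) = ((T + T*X) + T)² = (2*T + T*X)²)
(-40 + Z(1, P))² = (-40 + 10²*(2 + 1)²)² = (-40 + 100*3²)² = (-40 + 100*9)² = (-40 + 900)² = 860² = 739600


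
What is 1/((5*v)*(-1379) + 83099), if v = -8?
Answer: 1/138259 ≈ 7.2328e-6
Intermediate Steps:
1/((5*v)*(-1379) + 83099) = 1/((5*(-8))*(-1379) + 83099) = 1/(-40*(-1379) + 83099) = 1/(55160 + 83099) = 1/138259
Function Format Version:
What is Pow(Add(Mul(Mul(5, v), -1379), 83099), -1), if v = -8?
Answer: Rational(1, 138259) ≈ 7.2328e-6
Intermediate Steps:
Pow(Add(Mul(Mul(5, v), -1379), 83099), -1) = Pow(Add(Mul(Mul(5, -8), -1379), 83099), -1) = Pow(Add(Mul(-40, -1379), 83099), -1) = Pow(Add(55160, 83099), -1) = Pow(138259, -1) = Rational(1, 138259)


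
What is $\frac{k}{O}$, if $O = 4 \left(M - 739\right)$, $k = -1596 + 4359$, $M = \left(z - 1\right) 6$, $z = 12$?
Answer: $- \frac{2763}{2692} \approx -1.0264$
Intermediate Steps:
$M = 66$ ($M = \left(12 - 1\right) 6 = 11 \cdot 6 = 66$)
$k = 2763$
$O = -2692$ ($O = 4 \left(66 - 739\right) = 4 \left(-673\right) = -2692$)
$\frac{k}{O} = \frac{2763}{-2692} = 2763 \left(- \frac{1}{2692}\right) = - \frac{2763}{2692}$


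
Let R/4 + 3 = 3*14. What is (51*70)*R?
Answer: 556920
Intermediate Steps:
R = 156 (R = -12 + 4*(3*14) = -12 + 4*42 = -12 + 168 = 156)
(51*70)*R = (51*70)*156 = 3570*156 = 556920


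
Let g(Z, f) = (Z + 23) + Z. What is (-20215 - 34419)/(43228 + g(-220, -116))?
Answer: -54634/42811 ≈ -1.2762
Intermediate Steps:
g(Z, f) = 23 + 2*Z (g(Z, f) = (23 + Z) + Z = 23 + 2*Z)
(-20215 - 34419)/(43228 + g(-220, -116)) = (-20215 - 34419)/(43228 + (23 + 2*(-220))) = -54634/(43228 + (23 - 440)) = -54634/(43228 - 417) = -54634/42811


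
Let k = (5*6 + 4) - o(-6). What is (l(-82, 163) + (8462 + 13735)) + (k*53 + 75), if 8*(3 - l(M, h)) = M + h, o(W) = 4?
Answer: 190839/8 ≈ 23855.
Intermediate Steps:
k = 30 (k = (5*6 + 4) - 1*4 = (30 + 4) - 4 = 34 - 4 = 30)
l(M, h) = 3 - M/8 - h/8 (l(M, h) = 3 - (M + h)/8 = 3 + (-M/8 - h/8) = 3 - M/8 - h/8)
(l(-82, 163) + (8462 + 13735)) + (k*53 + 75) = ((3 - 1/8*(-82) - 1/8*163) + (8462 + 13735)) + (30*53 + 75) = ((3 + 41/4 - 163/8) + 22197) + (1590 + 75) = (-57/8 + 22197) + 1665 = 177519/8 + 1665 = 190839/8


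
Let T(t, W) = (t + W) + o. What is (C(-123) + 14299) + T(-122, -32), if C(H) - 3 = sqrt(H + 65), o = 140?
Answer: 14288 + I*sqrt(58) ≈ 14288.0 + 7.6158*I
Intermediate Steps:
T(t, W) = 140 + W + t (T(t, W) = (t + W) + 140 = (W + t) + 140 = 140 + W + t)
C(H) = 3 + sqrt(65 + H) (C(H) = 3 + sqrt(H + 65) = 3 + sqrt(65 + H))
(C(-123) + 14299) + T(-122, -32) = ((3 + sqrt(65 - 123)) + 14299) + (140 - 32 - 122) = ((3 + sqrt(-58)) + 14299) - 14 = ((3 + I*sqrt(58)) + 14299) - 14 = (14302 + I*sqrt(58)) - 14 = 14288 + I*sqrt(58)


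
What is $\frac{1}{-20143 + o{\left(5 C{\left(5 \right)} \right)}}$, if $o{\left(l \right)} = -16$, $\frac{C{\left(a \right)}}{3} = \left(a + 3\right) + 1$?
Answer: $- \frac{1}{20159} \approx -4.9606 \cdot 10^{-5}$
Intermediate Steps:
$C{\left(a \right)} = 12 + 3 a$ ($C{\left(a \right)} = 3 \left(\left(a + 3\right) + 1\right) = 3 \left(\left(3 + a\right) + 1\right) = 3 \left(4 + a\right) = 12 + 3 a$)
$\frac{1}{-20143 + o{\left(5 C{\left(5 \right)} \right)}} = \frac{1}{-20143 - 16} = \frac{1}{-20159} = - \frac{1}{20159}$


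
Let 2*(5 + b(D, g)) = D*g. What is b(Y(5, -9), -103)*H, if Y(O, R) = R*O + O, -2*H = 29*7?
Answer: -417165/2 ≈ -2.0858e+5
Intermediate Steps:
H = -203/2 (H = -29*7/2 = -1/2*203 = -203/2 ≈ -101.50)
Y(O, R) = O + O*R (Y(O, R) = O*R + O = O + O*R)
b(D, g) = -5 + D*g/2 (b(D, g) = -5 + (D*g)/2 = -5 + D*g/2)
b(Y(5, -9), -103)*H = (-5 + (1/2)*(5*(1 - 9))*(-103))*(-203/2) = (-5 + (1/2)*(5*(-8))*(-103))*(-203/2) = (-5 + (1/2)*(-40)*(-103))*(-203/2) = (-5 + 2060)*(-203/2) = 2055*(-203/2) = -417165/2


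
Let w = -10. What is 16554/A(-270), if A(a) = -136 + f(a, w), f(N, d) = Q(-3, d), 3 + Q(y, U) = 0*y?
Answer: -16554/139 ≈ -119.09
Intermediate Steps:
Q(y, U) = -3 (Q(y, U) = -3 + 0*y = -3 + 0 = -3)
f(N, d) = -3
A(a) = -139 (A(a) = -136 - 3 = -139)
16554/A(-270) = 16554/(-139) = 16554*(-1/139) = -16554/139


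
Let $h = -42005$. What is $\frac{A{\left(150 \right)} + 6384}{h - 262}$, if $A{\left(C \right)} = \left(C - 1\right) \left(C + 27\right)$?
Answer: $- \frac{10919}{14089} \approx -0.775$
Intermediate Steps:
$A{\left(C \right)} = \left(-1 + C\right) \left(27 + C\right)$
$\frac{A{\left(150 \right)} + 6384}{h - 262} = \frac{\left(-27 + 150^{2} + 26 \cdot 150\right) + 6384}{-42005 - 262} = \frac{\left(-27 + 22500 + 3900\right) + 6384}{-42267} = \left(26373 + 6384\right) \left(- \frac{1}{42267}\right) = 32757 \left(- \frac{1}{42267}\right) = - \frac{10919}{14089}$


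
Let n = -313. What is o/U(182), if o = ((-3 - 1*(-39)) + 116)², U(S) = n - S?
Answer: -23104/495 ≈ -46.675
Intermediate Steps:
U(S) = -313 - S
o = 23104 (o = ((-3 + 39) + 116)² = (36 + 116)² = 152² = 23104)
o/U(182) = 23104/(-313 - 1*182) = 23104/(-313 - 182) = 23104/(-495) = 23104*(-1/495) = -23104/495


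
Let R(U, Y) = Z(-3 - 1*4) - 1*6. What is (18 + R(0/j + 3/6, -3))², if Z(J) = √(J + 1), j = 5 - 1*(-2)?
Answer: (12 + I*√6)² ≈ 138.0 + 58.788*I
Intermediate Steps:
j = 7 (j = 5 + 2 = 7)
Z(J) = √(1 + J)
R(U, Y) = -6 + I*√6 (R(U, Y) = √(1 + (-3 - 1*4)) - 1*6 = √(1 + (-3 - 4)) - 6 = √(1 - 7) - 6 = √(-6) - 6 = I*√6 - 6 = -6 + I*√6)
(18 + R(0/j + 3/6, -3))² = (18 + (-6 + I*√6))² = (12 + I*√6)²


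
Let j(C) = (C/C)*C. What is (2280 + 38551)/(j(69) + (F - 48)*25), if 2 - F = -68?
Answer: 40831/619 ≈ 65.963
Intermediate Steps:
j(C) = C (j(C) = 1*C = C)
F = 70 (F = 2 - 1*(-68) = 2 + 68 = 70)
(2280 + 38551)/(j(69) + (F - 48)*25) = (2280 + 38551)/(69 + (70 - 48)*25) = 40831/(69 + 22*25) = 40831/(69 + 550) = 40831/619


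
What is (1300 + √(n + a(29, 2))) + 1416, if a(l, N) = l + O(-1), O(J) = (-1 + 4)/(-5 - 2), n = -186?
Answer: 2716 + I*√7714/7 ≈ 2716.0 + 12.547*I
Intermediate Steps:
O(J) = -3/7 (O(J) = 3/(-7) = 3*(-⅐) = -3/7)
a(l, N) = -3/7 + l (a(l, N) = l - 3/7 = -3/7 + l)
(1300 + √(n + a(29, 2))) + 1416 = (1300 + √(-186 + (-3/7 + 29))) + 1416 = (1300 + √(-186 + 200/7)) + 1416 = (1300 + √(-1102/7)) + 1416 = (1300 + I*√7714/7) + 1416 = 2716 + I*√7714/7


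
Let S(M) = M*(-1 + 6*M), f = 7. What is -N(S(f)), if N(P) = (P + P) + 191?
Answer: -765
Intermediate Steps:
N(P) = 191 + 2*P (N(P) = 2*P + 191 = 191 + 2*P)
-N(S(f)) = -(191 + 2*(7*(-1 + 6*7))) = -(191 + 2*(7*(-1 + 42))) = -(191 + 2*(7*41)) = -(191 + 2*287) = -(191 + 574) = -1*765 = -765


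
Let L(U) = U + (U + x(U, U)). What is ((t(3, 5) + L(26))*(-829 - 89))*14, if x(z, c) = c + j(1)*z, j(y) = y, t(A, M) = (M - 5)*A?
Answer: -1336608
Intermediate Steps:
t(A, M) = A*(-5 + M) (t(A, M) = (-5 + M)*A = A*(-5 + M))
x(z, c) = c + z (x(z, c) = c + 1*z = c + z)
L(U) = 4*U (L(U) = U + (U + (U + U)) = U + (U + 2*U) = U + 3*U = 4*U)
((t(3, 5) + L(26))*(-829 - 89))*14 = ((3*(-5 + 5) + 4*26)*(-829 - 89))*14 = ((3*0 + 104)*(-918))*14 = ((0 + 104)*(-918))*14 = (104*(-918))*14 = -95472*14 = -1336608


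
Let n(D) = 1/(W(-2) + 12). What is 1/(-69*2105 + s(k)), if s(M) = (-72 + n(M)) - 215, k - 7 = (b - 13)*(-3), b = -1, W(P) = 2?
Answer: -14/2037447 ≈ -6.8713e-6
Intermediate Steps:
n(D) = 1/14 (n(D) = 1/(2 + 12) = 1/14)
k = 49 (k = 7 + (-1 - 13)*(-3) = 7 - 14*(-3) = 7 + 42 = 49)
s(M) = -4017/14 (s(M) = (-72 + 1/14) - 215 = -1007/14 - 215 = -4017/14)
1/(-69*2105 + s(k)) = 1/(-69*2105 - 4017/14) = 1/(-145245 - 4017/14) = 1/(-2037447/14) = -14/2037447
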